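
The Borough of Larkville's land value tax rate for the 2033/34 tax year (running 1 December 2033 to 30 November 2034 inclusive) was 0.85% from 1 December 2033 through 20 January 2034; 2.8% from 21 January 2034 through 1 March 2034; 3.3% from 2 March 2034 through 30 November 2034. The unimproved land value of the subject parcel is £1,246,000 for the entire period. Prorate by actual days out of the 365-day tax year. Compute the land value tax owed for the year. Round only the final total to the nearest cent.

1 December 2033 – 20 January 2034: 51 days at 0.85% → £1,246,000 × 0.85% × 51/365 = £1,479.8384
21 January – 1 March 2034: 40 days at 2.8% → £1,246,000 × 2.8% × 40/365 = £3,823.3425
2 March – 30 November 2034: 274 days at 3.3% → £1,246,000 × 3.3% × 274/365 = £30,866.6630
Total = £36,169.8438

£36,169.84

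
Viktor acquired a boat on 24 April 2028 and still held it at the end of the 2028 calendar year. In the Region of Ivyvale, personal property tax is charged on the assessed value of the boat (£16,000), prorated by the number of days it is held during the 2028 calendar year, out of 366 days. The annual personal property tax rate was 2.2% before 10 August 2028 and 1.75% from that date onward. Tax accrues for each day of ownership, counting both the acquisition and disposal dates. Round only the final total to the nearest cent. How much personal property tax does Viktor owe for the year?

24 April – 9 August 2028: 108 days at 2.2% → £16,000 × 2.2% × 108/366 = £103.8689
10 August – 31 December 2028: 144 days at 1.75% → £16,000 × 1.75% × 144/366 = £110.1639
Total = £214.0328

£214.03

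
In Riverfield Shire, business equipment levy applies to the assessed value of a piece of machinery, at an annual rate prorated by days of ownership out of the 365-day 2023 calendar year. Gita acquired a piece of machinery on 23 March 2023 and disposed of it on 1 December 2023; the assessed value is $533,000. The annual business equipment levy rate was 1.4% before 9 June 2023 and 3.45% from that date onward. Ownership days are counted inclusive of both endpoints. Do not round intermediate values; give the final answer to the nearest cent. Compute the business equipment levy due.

23 March – 8 June 2023: 78 days at 1.4% → $533,000 × 1.4% × 78/365 = $1,594.6192
9 June – 1 December 2023: 176 days at 3.45% → $533,000 × 3.45% × 176/365 = $8,866.7836
Total = $10,461.4027

$10,461.40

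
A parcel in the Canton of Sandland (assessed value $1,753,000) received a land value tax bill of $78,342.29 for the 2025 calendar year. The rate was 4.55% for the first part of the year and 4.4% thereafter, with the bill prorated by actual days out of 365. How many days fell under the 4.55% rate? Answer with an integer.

Let d = days at the first rate; then 365 − d days at the second rate.
$1,753,000 × [4.55%·d + 4.4%·(365−d)] / 365 = $78,342.29
Solving gives d = 168, so the new rate took effect on June 18, 2025.

168 days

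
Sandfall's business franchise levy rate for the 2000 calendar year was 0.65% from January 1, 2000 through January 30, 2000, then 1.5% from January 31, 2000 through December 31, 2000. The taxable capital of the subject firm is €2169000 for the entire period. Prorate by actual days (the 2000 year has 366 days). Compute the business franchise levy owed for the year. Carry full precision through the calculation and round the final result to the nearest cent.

January 1 – January 30, 2000: 30 days at 0.65% → €2169000 × 0.65% × 30/366 = €1155.6148
January 31 – December 31, 2000: 336 days at 1.5% → €2169000 × 1.5% × 336/366 = €29868.1967
Total = €31023.8115

€31023.81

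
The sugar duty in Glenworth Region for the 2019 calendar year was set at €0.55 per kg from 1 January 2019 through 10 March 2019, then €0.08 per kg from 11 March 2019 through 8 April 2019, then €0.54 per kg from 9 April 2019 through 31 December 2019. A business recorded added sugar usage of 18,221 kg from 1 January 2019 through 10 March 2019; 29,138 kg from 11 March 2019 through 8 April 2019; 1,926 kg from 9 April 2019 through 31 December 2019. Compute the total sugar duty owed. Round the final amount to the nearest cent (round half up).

1 January – 10 March 2019: 18,221 kg at €0.55/kg → €10,021.55
11 March – 8 April 2019: 29,138 kg at €0.08/kg → €2,331.04
9 April – 31 December 2019: 1,926 kg at €0.54/kg → €1,040.04

€13,392.63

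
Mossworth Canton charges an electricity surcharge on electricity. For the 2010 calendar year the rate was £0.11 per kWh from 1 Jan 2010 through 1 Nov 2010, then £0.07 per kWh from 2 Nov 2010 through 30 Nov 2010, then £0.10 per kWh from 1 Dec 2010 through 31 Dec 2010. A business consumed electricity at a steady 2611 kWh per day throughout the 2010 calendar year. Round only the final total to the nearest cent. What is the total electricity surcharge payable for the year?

£100,993.48

1 Jan – 1 Nov 2010: 305 days × 2611 kWh/day = 796,355 kWh at £0.11/kWh → £87,599.05
2 Nov – 30 Nov 2010: 29 days × 2611 kWh/day = 75,719 kWh at £0.07/kWh → £5,300.33
1 Dec – 31 Dec 2010: 31 days × 2611 kWh/day = 80,941 kWh at £0.10/kWh → £8,094.10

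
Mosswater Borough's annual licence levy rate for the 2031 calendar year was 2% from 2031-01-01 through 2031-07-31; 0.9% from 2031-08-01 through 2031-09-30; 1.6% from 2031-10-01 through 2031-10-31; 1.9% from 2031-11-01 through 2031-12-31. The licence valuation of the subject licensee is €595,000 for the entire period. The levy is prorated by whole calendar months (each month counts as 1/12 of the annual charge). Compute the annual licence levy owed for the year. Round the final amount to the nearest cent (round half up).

2031-01-01 to 2031-07-31: 7 months at 2% → €595,000 × 2% × 7/12 = €6,941.6667
2031-08-01 to 2031-09-30: 2 months at 0.9% → €595,000 × 0.9% × 2/12 = €892.5000
2031-10-01 to 2031-10-31: 1 month at 1.6% → €595,000 × 1.6% × 1/12 = €793.3333
2031-11-01 to 2031-12-31: 2 months at 1.9% → €595,000 × 1.9% × 2/12 = €1,884.1667
Total = €10,511.6667

€10,511.67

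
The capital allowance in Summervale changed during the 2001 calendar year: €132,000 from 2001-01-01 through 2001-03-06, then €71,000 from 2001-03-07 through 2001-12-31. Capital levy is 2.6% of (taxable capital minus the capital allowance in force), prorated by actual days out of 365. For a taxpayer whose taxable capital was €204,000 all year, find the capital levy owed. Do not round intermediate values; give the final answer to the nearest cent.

€3,175.56

2001-01-01 to 2001-03-06: 65 days, exemption €132,000 → (€204,000 − €132,000) × 2.6% × 65/365 = €333.3699
2001-03-07 to 2001-12-31: 300 days, exemption €71,000 → (€204,000 − €71,000) × 2.6% × 300/365 = €2,842.1918
Total = €3,175.5616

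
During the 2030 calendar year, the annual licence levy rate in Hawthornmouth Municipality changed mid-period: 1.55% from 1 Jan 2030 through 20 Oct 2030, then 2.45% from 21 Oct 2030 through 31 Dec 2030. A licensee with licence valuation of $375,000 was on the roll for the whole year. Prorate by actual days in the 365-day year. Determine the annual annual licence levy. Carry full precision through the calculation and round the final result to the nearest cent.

1 Jan – 20 Oct 2030: 293 days at 1.55% → $375,000 × 1.55% × 293/365 = $4,665.9247
21 Oct – 31 Dec 2030: 72 days at 2.45% → $375,000 × 2.45% × 72/365 = $1,812.3288
Total = $6,478.2534

$6,478.25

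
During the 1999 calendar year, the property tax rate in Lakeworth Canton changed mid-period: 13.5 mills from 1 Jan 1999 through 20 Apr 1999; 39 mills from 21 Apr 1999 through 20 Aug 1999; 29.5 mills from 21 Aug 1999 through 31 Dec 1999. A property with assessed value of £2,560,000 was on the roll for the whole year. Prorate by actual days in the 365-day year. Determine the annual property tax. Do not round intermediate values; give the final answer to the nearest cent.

£71,304.77

1 Jan – 20 Apr 1999: 110 days at 13.5 mills → £2,560,000 × 1.35% × 110/365 = £10,415.3425
21 Apr – 20 Aug 1999: 122 days at 39 mills → £2,560,000 × 3.9% × 122/365 = £33,371.1781
21 Aug – 31 Dec 1999: 133 days at 29.5 mills → £2,560,000 × 2.95% × 133/365 = £27,518.2466
Total = £71,304.7671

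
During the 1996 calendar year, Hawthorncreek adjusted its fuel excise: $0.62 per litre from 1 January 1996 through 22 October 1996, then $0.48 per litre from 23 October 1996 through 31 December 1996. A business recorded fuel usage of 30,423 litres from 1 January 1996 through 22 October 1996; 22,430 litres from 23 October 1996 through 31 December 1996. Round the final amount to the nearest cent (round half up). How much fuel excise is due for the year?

1 January – 22 October 1996: 30,423 litres at $0.62/litre → $18,862.26
23 October – 31 December 1996: 22,430 litres at $0.48/litre → $10,766.40

$29,628.66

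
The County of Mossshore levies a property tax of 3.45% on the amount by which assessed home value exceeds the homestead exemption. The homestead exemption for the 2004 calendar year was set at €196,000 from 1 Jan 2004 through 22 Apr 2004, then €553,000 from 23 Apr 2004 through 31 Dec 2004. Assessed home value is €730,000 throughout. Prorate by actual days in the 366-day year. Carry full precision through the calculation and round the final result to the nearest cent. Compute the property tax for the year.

€9,909.14

1 Jan – 22 Apr 2004: 113 days, exemption €196,000 → (€730,000 − €196,000) × 3.45% × 113/366 = €5,687.9754
23 Apr – 31 Dec 2004: 253 days, exemption €553,000 → (€730,000 − €553,000) × 3.45% × 253/366 = €4,221.1598
Total = €9,909.1352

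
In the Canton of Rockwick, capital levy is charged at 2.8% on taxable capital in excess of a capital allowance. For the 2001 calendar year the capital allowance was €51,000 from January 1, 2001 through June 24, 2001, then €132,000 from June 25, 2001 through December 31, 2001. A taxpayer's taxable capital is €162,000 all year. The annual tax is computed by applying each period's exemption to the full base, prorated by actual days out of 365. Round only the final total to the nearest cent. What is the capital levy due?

€1,927.40

January 1 – June 24, 2001: 175 days, exemption €51,000 → (€162,000 − €51,000) × 2.8% × 175/365 = €1,490.1370
June 25 – December 31, 2001: 190 days, exemption €132,000 → (€162,000 − €132,000) × 2.8% × 190/365 = €437.2603
Total = €1,927.3973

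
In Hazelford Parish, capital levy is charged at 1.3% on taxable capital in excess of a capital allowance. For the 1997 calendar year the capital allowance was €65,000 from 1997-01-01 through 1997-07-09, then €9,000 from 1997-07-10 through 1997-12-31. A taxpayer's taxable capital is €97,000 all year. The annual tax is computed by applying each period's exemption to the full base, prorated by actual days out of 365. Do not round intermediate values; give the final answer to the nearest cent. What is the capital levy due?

€765.04

1997-01-01 to 1997-07-09: 190 days, exemption €65,000 → (€97,000 − €65,000) × 1.3% × 190/365 = €216.5479
1997-07-10 to 1997-12-31: 175 days, exemption €9,000 → (€97,000 − €9,000) × 1.3% × 175/365 = €548.4932
Total = €765.0411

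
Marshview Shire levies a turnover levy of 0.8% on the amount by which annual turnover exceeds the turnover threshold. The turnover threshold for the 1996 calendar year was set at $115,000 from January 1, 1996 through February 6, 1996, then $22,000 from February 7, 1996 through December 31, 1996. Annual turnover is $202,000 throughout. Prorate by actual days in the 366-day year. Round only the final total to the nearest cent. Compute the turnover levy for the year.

January 1 – February 6, 1996: 37 days, exemption $115,000 → ($202,000 − $115,000) × 0.8% × 37/366 = $70.3607
February 7 – December 31, 1996: 329 days, exemption $22,000 → ($202,000 − $22,000) × 0.8% × 329/366 = $1,294.4262
Total = $1,364.7869

$1,364.79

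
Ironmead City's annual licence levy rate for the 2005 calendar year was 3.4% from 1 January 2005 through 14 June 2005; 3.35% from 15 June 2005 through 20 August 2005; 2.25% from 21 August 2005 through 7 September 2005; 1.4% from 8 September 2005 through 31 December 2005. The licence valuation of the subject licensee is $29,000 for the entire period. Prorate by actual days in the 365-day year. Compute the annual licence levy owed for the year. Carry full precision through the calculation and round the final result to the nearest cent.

$784.15

1 January – 14 June 2005: 165 days at 3.4% → $29,000 × 3.4% × 165/365 = $445.7260
15 June – 20 August 2005: 67 days at 3.35% → $29,000 × 3.35% × 67/365 = $178.3301
21 August – 7 September 2005: 18 days at 2.25% → $29,000 × 2.25% × 18/365 = $32.1781
8 September – 31 December 2005: 115 days at 1.4% → $29,000 × 1.4% × 115/365 = $127.9178
Total = $784.1521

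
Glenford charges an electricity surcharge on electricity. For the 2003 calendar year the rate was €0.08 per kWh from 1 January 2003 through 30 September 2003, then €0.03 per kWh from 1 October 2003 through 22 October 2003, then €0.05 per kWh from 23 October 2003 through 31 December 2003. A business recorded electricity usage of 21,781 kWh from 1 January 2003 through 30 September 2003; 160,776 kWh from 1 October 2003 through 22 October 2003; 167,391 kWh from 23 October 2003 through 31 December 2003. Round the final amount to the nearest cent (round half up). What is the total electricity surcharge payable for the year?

€14,935.31

1 January – 30 September 2003: 21,781 kWh at €0.08/kWh → €1,742.48
1 October – 22 October 2003: 160,776 kWh at €0.03/kWh → €4,823.28
23 October – 31 December 2003: 167,391 kWh at €0.05/kWh → €8,369.55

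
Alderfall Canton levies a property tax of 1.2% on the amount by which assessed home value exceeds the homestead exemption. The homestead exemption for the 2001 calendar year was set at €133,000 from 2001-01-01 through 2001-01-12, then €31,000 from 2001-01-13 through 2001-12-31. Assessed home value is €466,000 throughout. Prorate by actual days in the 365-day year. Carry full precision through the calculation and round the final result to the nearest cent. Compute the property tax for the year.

€5,179.76

2001-01-01 to 2001-01-12: 12 days, exemption €133,000 → (€466,000 − €133,000) × 1.2% × 12/365 = €131.3753
2001-01-13 to 2001-12-31: 353 days, exemption €31,000 → (€466,000 − €31,000) × 1.2% × 353/365 = €5,048.3836
Total = €5,179.7589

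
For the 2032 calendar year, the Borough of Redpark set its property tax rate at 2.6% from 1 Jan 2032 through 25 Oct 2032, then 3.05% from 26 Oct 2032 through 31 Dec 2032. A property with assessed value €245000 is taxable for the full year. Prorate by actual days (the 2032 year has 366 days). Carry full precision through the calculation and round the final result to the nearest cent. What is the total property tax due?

€6571.82

1 Jan – 25 Oct 2032: 299 days at 2.6% → €245000 × 2.6% × 299/366 = €5203.9071
26 Oct – 31 Dec 2032: 67 days at 3.05% → €245000 × 3.05% × 67/366 = €1367.9167
Total = €6571.8238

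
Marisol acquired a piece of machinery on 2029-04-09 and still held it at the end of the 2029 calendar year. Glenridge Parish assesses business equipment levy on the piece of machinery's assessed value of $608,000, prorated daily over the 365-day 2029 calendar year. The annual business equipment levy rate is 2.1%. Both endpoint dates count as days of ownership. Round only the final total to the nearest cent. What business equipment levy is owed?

$9,339.88

Days held (2029-04-09 to 2029-12-31): 267 out of 365
Tax = $608,000 × 2.1% × 267/365 = $9,339.8795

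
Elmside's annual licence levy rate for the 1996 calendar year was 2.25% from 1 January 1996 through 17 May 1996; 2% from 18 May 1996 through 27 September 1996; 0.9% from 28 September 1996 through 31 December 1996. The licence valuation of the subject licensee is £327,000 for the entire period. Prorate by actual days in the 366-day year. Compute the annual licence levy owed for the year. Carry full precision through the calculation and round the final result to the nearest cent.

£5,914.59

1 January – 17 May 1996: 138 days at 2.25% → £327,000 × 2.25% × 138/366 = £2,774.1393
18 May – 27 September 1996: 133 days at 2% → £327,000 × 2% × 133/366 = £2,376.5574
28 September – 31 December 1996: 95 days at 0.9% → £327,000 × 0.9% × 95/366 = £763.8934
Total = £5,914.5902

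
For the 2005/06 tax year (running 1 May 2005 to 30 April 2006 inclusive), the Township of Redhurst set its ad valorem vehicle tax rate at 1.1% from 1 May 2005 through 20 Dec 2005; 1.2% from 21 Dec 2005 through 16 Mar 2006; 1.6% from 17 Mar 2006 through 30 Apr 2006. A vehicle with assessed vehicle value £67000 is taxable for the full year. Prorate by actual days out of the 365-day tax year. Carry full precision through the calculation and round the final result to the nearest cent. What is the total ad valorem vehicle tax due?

1 May – 20 Dec 2005: 234 days at 1.1% → £67000 × 1.1% × 234/365 = £472.4877
21 Dec 2005 – 16 Mar 2006: 86 days at 1.2% → £67000 × 1.2% × 86/365 = £189.4356
17 Mar – 30 Apr 2006: 45 days at 1.6% → £67000 × 1.6% × 45/365 = £132.1644
Total = £794.0877

£794.09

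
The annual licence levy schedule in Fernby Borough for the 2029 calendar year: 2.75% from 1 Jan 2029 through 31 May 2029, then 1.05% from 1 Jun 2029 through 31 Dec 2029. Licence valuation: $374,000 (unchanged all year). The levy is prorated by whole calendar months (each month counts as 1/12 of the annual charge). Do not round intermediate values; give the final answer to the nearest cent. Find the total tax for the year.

1 Jan – 31 May 2029: 5 months at 2.75% → $374,000 × 2.75% × 5/12 = $4,285.4167
1 Jun – 31 Dec 2029: 7 months at 1.05% → $374,000 × 1.05% × 7/12 = $2,290.7500
Total = $6,576.1667

$6,576.17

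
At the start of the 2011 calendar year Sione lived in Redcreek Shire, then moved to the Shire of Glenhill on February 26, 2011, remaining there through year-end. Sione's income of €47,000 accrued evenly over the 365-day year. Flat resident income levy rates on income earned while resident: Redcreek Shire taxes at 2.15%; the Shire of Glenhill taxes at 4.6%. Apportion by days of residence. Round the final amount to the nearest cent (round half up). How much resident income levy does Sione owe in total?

€1,985.33

Redcreek Shire, January 1 – February 25, 2011: 56 days → €47,000 × 2.15% × 56/365 = €155.0356
The Shire of Glenhill, February 26 – December 31, 2011: 309 days → €47,000 × 4.6% × 309/365 = €1,830.2959
Total = €1,985.3315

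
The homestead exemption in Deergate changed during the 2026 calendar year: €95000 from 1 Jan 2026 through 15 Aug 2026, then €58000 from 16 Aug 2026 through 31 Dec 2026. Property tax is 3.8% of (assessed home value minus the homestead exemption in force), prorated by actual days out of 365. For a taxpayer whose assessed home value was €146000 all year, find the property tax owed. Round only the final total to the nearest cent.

1 Jan – 15 Aug 2026: 227 days, exemption €95000 → (€146000 − €95000) × 3.8% × 227/365 = €1205.2767
16 Aug – 31 Dec 2026: 138 days, exemption €58000 → (€146000 − €58000) × 3.8% × 138/365 = €1264.3068
Total = €2469.5836

€2469.58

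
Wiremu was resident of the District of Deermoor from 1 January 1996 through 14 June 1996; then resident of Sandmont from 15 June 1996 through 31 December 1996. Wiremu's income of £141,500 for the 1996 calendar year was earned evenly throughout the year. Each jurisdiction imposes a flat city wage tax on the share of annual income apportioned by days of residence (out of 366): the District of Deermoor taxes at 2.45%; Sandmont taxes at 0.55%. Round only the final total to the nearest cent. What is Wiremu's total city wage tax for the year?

The District of Deermoor, 1 January – 14 June 1996: 166 days → £141,500 × 2.45% × 166/366 = £1,572.3511
Sandmont, 15 June – 31 December 1996: 200 days → £141,500 × 0.55% × 200/366 = £425.2732
Total = £1,997.6243

£1,997.62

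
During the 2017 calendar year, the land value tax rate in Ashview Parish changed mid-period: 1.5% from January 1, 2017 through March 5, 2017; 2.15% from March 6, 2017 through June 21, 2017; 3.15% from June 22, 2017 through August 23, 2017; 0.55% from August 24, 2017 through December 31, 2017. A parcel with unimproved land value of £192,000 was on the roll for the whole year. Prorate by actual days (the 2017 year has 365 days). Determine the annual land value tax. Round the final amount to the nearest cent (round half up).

£3,146.43

January 1 – March 5, 2017: 64 days at 1.5% → £192,000 × 1.5% × 64/365 = £504.9863
March 6 – June 21, 2017: 108 days at 2.15% → £192,000 × 2.15% × 108/365 = £1,221.4356
June 22 – August 23, 2017: 63 days at 3.15% → £192,000 × 3.15% × 63/365 = £1,043.9014
August 24 – December 31, 2017: 130 days at 0.55% → £192,000 × 0.55% × 130/365 = £376.1096
Total = £3,146.4329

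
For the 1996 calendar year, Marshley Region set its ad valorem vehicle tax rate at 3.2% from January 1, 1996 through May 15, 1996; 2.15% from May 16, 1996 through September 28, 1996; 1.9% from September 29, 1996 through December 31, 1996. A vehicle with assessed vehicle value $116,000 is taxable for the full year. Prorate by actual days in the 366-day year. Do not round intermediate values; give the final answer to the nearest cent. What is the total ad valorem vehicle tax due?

January 1 – May 15, 1996: 136 days at 3.2% → $116,000 × 3.2% × 136/366 = $1,379.3224
May 16 – September 28, 1996: 136 days at 2.15% → $116,000 × 2.15% × 136/366 = $926.7322
September 29 – December 31, 1996: 94 days at 1.9% → $116,000 × 1.9% × 94/366 = $566.0546
Total = $2,872.1093

$2,872.11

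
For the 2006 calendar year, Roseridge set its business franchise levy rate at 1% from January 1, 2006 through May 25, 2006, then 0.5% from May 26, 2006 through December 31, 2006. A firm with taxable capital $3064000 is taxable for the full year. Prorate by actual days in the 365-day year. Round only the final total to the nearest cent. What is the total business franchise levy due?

$21406.03

January 1 – May 25, 2006: 145 days at 1% → $3064000 × 1% × 145/365 = $12172.0548
May 26 – December 31, 2006: 220 days at 0.5% → $3064000 × 0.5% × 220/365 = $9233.9726
Total = $21406.0274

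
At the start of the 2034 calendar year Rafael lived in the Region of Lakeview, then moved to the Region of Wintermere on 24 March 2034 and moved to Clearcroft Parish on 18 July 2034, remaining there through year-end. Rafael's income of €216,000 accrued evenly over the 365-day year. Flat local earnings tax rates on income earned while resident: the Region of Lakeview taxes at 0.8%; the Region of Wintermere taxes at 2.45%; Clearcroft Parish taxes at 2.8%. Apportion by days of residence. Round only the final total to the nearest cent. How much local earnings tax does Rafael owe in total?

The Region of Lakeview, 1 January – 23 March 2034: 82 days → €216,000 × 0.8% × 82/365 = €388.2082
The Region of Wintermere, 24 March – 17 July 2034: 116 days → €216,000 × 2.45% × 116/365 = €1,681.8411
Clearcroft Parish, 18 July – 31 December 2034: 167 days → €216,000 × 2.8% × 167/365 = €2,767.1671
Total = €4,837.2164

€4,837.22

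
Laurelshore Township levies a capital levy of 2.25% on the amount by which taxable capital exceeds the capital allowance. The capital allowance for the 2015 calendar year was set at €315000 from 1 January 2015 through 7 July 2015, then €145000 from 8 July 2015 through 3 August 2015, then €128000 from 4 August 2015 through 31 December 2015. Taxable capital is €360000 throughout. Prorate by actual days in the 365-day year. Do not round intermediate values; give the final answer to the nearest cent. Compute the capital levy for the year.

1 January – 7 July 2015: 188 days, exemption €315000 → (€360000 − €315000) × 2.25% × 188/365 = €521.5068
8 July – 3 August 2015: 27 days, exemption €145000 → (€360000 − €145000) × 2.25% × 27/365 = €357.8425
4 August – 31 December 2015: 150 days, exemption €128000 → (€360000 − €128000) × 2.25% × 150/365 = €2145.2055
Total = €3024.5548

€3024.55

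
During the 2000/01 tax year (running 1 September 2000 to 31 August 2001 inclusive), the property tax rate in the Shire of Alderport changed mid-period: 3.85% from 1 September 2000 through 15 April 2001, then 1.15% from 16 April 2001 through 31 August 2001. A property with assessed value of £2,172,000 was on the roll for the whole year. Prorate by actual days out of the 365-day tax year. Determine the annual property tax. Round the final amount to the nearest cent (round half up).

£61,449.75

1 September 2000 – 15 April 2001: 227 days at 3.85% → £2,172,000 × 3.85% × 227/365 = £52,006.0110
16 April – 31 August 2001: 138 days at 1.15% → £2,172,000 × 1.15% × 138/365 = £9,443.7370
Total = £61,449.7479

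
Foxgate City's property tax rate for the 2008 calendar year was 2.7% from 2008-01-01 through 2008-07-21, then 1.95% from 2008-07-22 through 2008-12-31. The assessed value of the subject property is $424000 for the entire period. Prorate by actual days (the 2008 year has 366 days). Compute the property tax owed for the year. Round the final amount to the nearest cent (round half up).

$10031.77

2008-01-01 to 2008-07-21: 203 days at 2.7% → $424000 × 2.7% × 203/366 = $6349.5738
2008-07-22 to 2008-12-31: 163 days at 1.95% → $424000 × 1.95% × 163/366 = $3682.1967
Total = $10031.7705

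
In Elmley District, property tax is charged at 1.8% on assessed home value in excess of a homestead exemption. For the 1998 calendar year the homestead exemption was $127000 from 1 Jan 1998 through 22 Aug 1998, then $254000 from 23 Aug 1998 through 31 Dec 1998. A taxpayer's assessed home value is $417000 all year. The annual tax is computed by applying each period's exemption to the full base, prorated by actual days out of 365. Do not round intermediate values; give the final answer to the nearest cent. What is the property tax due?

$4399.55

1 Jan – 22 Aug 1998: 234 days, exemption $127000 → ($417000 − $127000) × 1.8% × 234/365 = $3346.5205
23 Aug – 31 Dec 1998: 131 days, exemption $254000 → ($417000 − $254000) × 1.8% × 131/365 = $1053.0247
Total = $4399.5452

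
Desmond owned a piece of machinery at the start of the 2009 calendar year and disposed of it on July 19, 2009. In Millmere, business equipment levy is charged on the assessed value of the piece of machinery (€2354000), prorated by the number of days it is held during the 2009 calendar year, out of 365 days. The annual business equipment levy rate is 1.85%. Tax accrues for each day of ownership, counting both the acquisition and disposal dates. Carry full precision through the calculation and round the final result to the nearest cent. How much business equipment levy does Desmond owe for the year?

Days held (January 1 – July 19, 2009): 200 out of 365
Tax = €2354000 × 1.85% × 200/365 = €23862.4658

€23862.47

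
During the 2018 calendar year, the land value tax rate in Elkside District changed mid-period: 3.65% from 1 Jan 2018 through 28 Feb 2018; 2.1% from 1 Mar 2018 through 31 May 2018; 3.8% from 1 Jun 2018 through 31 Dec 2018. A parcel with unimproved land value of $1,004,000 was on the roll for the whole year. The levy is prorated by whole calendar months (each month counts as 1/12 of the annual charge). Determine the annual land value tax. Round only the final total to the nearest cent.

$33,634.00

1 Jan – 28 Feb 2018: 2 months at 3.65% → $1,004,000 × 3.65% × 2/12 = $6,107.6667
1 Mar – 31 May 2018: 3 months at 2.1% → $1,004,000 × 2.1% × 3/12 = $5,271.0000
1 Jun – 31 Dec 2018: 7 months at 3.8% → $1,004,000 × 3.8% × 7/12 = $22,255.3333
Total = $33,634.0000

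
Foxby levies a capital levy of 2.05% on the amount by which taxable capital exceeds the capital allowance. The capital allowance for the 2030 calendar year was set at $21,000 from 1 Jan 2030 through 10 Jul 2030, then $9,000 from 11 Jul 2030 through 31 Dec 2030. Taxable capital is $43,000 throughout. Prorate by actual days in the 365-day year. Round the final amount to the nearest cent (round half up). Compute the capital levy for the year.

$568.27

1 Jan – 10 Jul 2030: 191 days, exemption $21,000 → ($43,000 − $21,000) × 2.05% × 191/365 = $236.0027
11 Jul – 31 Dec 2030: 174 days, exemption $9,000 → ($43,000 − $9,000) × 2.05% × 174/365 = $332.2685
Total = $568.2712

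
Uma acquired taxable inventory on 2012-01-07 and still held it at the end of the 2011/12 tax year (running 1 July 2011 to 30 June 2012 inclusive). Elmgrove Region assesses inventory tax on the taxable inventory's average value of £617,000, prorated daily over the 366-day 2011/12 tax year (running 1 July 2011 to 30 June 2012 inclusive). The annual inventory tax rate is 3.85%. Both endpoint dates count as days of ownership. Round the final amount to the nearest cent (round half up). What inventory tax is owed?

£11,422.93

Days held (2012-01-07 to 2012-06-30): 176 out of 366
Tax = £617,000 × 3.85% × 176/366 = £11,422.9290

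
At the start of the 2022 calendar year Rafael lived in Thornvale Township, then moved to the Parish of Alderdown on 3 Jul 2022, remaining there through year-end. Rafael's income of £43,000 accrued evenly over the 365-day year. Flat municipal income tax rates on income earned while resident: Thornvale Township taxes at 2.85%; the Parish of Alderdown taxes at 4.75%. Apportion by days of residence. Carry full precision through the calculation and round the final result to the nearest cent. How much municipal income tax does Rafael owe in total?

£1,632.88

Thornvale Township, 1 Jan – 2 Jul 2022: 183 days → £43,000 × 2.85% × 183/365 = £614.4288
The Parish of Alderdown, 3 Jul – 31 Dec 2022: 182 days → £43,000 × 4.75% × 182/365 = £1,018.4521
Total = £1,632.8808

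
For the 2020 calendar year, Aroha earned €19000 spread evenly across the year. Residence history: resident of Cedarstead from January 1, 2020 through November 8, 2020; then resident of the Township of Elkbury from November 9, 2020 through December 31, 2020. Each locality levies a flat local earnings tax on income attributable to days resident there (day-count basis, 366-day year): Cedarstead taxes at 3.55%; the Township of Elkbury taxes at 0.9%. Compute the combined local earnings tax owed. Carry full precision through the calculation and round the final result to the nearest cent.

Cedarstead, January 1 – November 8, 2020: 313 days → €19000 × 3.55% × 313/366 = €576.8265
The Township of Elkbury, November 9 – December 31, 2020: 53 days → €19000 × 0.9% × 53/366 = €24.7623
Total = €601.5888

€601.59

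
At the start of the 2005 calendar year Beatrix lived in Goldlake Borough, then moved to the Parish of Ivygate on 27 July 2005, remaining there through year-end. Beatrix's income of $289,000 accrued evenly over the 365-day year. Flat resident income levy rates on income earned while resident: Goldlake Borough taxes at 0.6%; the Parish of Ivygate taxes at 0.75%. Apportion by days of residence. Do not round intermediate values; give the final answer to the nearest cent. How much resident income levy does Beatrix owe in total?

$1,921.65

Goldlake Borough, 1 January – 26 July 2005: 207 days → $289,000 × 0.6% × 207/365 = $983.3918
The Parish of Ivygate, 27 July – 31 December 2005: 158 days → $289,000 × 0.75% × 158/365 = $938.2603
Total = $1,921.6521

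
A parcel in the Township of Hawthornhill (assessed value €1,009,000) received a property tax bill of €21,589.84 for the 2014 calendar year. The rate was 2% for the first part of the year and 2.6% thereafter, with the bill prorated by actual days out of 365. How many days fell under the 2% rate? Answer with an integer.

280 days

Let d = days at the first rate; then 365 − d days at the second rate.
€1,009,000 × [2%·d + 2.6%·(365−d)] / 365 = €21,589.84
Solving gives d = 280, so the new rate took effect on 8 October 2014.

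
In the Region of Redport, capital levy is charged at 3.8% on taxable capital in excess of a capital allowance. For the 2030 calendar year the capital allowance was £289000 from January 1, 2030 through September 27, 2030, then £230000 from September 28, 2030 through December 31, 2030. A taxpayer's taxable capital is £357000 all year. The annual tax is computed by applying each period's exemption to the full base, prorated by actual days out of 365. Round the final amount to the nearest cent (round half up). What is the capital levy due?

January 1 – September 27, 2030: 270 days, exemption £289000 → (£357000 − £289000) × 3.8% × 270/365 = £1911.4521
September 28 – December 31, 2030: 95 days, exemption £230000 → (£357000 − £230000) × 3.8% × 95/365 = £1256.0822
Total = £3167.5342

£3167.53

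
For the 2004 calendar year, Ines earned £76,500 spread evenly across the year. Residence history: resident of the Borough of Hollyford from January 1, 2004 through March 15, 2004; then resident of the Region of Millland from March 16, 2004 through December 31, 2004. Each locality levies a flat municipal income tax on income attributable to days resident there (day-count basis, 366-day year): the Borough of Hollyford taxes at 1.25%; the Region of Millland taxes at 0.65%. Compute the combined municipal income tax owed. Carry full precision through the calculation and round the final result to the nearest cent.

The Borough of Hollyford, January 1 – March 15, 2004: 75 days → £76,500 × 1.25% × 75/366 = £195.9529
The Region of Millland, March 16 – December 31, 2004: 291 days → £76,500 × 0.65% × 291/366 = £395.3545
Total = £591.3074

£591.31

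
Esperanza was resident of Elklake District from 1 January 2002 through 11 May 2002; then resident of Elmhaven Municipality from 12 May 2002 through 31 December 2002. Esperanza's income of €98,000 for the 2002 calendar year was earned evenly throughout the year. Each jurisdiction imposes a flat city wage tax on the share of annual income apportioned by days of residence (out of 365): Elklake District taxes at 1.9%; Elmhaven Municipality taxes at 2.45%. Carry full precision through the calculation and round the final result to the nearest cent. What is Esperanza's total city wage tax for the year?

Elklake District, 1 January – 11 May 2002: 131 days → €98,000 × 1.9% × 131/365 = €668.2795
Elmhaven Municipality, 12 May – 31 December 2002: 234 days → €98,000 × 2.45% × 234/365 = €1,539.2712
Total = €2,207.5507

€2,207.55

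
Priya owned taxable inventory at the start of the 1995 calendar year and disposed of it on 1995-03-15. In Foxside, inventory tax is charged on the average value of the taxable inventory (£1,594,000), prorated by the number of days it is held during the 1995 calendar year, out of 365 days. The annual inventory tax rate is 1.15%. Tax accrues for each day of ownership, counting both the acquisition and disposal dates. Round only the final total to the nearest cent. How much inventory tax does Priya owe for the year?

Days held (1995-01-01 to 1995-03-15): 74 out of 365
Tax = £1,594,000 × 1.15% × 74/365 = £3,716.4219

£3,716.42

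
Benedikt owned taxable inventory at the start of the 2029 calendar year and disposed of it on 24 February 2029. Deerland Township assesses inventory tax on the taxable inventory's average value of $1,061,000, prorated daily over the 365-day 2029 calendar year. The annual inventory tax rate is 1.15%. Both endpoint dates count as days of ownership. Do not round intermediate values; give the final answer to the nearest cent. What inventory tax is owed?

$1,838.58

Days held (1 January – 24 February 2029): 55 out of 365
Tax = $1,061,000 × 1.15% × 55/365 = $1,838.5822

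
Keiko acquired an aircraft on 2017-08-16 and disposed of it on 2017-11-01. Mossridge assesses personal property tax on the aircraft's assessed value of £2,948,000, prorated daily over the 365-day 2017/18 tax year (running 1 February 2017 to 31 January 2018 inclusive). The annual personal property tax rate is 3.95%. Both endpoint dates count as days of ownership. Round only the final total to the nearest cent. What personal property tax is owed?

£24,884.35

Days held (2017-08-16 to 2017-11-01): 78 out of 365
Tax = £2,948,000 × 3.95% × 78/365 = £24,884.3507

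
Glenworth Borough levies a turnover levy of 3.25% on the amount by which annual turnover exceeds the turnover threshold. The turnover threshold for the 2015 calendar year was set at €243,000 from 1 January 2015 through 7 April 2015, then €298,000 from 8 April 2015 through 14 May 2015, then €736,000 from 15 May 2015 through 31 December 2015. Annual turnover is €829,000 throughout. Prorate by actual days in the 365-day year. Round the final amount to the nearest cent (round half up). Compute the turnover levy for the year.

1 January – 7 April 2015: 97 days, exemption €243,000 → (€829,000 − €243,000) × 3.25% × 97/365 = €5,061.2740
8 April – 14 May 2015: 37 days, exemption €298,000 → (€829,000 − €298,000) × 3.25% × 37/365 = €1,749.3904
15 May – 31 December 2015: 231 days, exemption €736,000 → (€829,000 − €736,000) × 3.25% × 231/365 = €1,912.8699
Total = €8,723.5342

€8,723.53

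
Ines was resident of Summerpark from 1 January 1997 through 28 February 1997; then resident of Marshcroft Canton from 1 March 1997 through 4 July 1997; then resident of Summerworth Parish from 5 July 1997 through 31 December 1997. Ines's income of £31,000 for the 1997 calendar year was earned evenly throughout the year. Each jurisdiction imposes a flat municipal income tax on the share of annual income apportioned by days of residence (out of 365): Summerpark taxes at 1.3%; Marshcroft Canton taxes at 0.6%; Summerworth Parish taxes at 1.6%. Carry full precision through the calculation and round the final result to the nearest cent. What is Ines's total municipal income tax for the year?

£373.95

Summerpark, 1 January – 28 February 1997: 59 days → £31,000 × 1.3% × 59/365 = £65.1425
Marshcroft Canton, 1 March – 4 July 1997: 126 days → £31,000 × 0.6% × 126/365 = £64.2082
Summerworth Parish, 5 July – 31 December 1997: 180 days → £31,000 × 1.6% × 180/365 = £244.6027
Total = £373.9534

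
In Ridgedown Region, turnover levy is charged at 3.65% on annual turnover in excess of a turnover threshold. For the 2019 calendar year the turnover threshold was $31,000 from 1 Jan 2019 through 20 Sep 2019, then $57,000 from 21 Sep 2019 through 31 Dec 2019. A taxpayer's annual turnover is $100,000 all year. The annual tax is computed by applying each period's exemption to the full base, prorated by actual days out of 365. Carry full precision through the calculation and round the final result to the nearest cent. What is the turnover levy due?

$2,253.30

1 Jan – 20 Sep 2019: 263 days, exemption $31,000 → ($100,000 − $31,000) × 3.65% × 263/365 = $1,814.7000
21 Sep – 31 Dec 2019: 102 days, exemption $57,000 → ($100,000 − $57,000) × 3.65% × 102/365 = $438.6000
Total = $2,253.3000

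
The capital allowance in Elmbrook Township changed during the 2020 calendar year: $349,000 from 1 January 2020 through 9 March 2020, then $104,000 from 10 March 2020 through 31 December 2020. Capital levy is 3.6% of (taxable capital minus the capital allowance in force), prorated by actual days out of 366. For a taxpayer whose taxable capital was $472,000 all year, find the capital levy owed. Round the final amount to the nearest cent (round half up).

1 January – 9 March 2020: 69 days, exemption $349,000 → ($472,000 − $349,000) × 3.6% × 69/366 = $834.7869
10 March – 31 December 2020: 297 days, exemption $104,000 → ($472,000 − $104,000) × 3.6% × 297/366 = $10,750.4262
Total = $11,585.2131

$11,585.21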